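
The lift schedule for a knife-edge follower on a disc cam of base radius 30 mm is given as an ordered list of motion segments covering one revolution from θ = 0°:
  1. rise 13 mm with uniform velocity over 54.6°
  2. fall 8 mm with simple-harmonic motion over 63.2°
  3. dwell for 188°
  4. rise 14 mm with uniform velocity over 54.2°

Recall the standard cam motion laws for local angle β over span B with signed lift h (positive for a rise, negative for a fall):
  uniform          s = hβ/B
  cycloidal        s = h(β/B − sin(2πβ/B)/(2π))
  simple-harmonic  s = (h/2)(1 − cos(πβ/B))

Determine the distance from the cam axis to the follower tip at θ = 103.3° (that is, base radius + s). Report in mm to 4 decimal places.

seg 1 [0°–54.6°] uniform, h=13: full span → s += 13 → s = 13.0000
seg 2 [54.6°–117.8°] simple-harmonic, h=-8: θ=103.3° here. β=48.7, B=63.2. -8/2·(1 − cos(π·0.7706)) = -7.0052 → s = 5.9948
radial distance = base radius + s = 30 + 5.9948 = 35.9948

35.9948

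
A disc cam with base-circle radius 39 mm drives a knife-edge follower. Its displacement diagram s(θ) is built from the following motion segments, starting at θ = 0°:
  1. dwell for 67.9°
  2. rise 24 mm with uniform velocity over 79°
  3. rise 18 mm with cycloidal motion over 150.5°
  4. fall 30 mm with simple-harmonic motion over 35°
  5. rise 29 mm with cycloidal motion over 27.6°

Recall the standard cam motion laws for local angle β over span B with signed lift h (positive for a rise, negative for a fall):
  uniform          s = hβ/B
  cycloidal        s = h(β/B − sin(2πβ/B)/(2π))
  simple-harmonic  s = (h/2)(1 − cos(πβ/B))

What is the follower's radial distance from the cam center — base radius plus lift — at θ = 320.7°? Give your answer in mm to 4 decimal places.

seg 1 [0°–67.9°] dwell: s stays 0.0000
seg 2 [67.9°–146.9°] uniform, h=24: full span → s += 24 → s = 24.0000
seg 3 [146.9°–297.4°] cycloidal, h=18: full span → s += 18 → s = 42.0000
seg 4 [297.4°–332.4°] simple-harmonic, h=-30: θ=320.7° here. β=23.3, B=35. -30/2·(1 − cos(π·0.6657)) = -22.4611 → s = 19.5389
radial distance = base radius + s = 39 + 19.5389 = 58.5389

58.5389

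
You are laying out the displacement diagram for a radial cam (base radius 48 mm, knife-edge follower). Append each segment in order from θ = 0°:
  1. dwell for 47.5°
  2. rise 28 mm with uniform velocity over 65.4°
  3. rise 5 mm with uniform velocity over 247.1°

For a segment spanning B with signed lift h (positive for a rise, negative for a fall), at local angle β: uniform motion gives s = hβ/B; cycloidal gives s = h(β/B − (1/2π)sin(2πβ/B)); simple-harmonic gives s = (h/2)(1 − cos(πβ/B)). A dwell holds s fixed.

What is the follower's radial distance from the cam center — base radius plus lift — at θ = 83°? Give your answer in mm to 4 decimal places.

seg 1 [0°–47.5°] dwell: s stays 0.0000
seg 2 [47.5°–112.9°] uniform, h=28: θ=83° here. β=35.5, B=65.4. 28·35.5/65.4 = 15.1988 → s = 15.1988
radial distance = base radius + s = 48 + 15.1988 = 63.1988

63.1988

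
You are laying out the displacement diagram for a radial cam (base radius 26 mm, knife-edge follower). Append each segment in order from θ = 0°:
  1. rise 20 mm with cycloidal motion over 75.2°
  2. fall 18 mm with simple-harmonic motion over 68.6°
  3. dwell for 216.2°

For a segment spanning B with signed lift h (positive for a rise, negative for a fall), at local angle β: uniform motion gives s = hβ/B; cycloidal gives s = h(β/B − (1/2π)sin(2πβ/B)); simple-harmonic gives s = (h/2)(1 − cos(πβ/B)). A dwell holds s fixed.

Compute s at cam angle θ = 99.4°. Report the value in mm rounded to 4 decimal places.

seg 1 [0°–75.2°] cycloidal, h=20: full span → s += 20 → s = 20.0000
seg 2 [75.2°–143.8°] simple-harmonic, h=-18: θ=99.4° here. β=24.2, B=68.6. -18/2·(1 − cos(π·0.3528)) = -4.9840 → s = 15.0160

15.0160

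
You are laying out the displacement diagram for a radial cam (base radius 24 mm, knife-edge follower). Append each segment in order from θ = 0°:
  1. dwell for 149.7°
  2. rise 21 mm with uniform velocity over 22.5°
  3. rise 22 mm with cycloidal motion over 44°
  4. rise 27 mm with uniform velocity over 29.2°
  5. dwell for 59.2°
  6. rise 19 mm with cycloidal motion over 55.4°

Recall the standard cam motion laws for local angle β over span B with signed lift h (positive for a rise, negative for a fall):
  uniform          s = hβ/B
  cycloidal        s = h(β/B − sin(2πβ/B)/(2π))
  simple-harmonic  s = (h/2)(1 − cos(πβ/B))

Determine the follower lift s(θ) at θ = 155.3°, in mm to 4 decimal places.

seg 1 [0°–149.7°] dwell: s stays 0.0000
seg 2 [149.7°–172.2°] uniform, h=21: θ=155.3° here. β=5.6, B=22.5. 21·5.6/22.5 = 5.2267 → s = 5.2267

5.2267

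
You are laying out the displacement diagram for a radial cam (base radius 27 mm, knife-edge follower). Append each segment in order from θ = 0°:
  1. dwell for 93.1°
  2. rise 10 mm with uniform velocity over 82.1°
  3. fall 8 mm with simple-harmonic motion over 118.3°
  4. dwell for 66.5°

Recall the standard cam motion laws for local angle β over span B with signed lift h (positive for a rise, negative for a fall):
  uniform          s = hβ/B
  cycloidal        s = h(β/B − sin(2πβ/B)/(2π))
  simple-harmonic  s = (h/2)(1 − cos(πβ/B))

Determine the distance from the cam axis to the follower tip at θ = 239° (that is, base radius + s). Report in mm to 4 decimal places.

seg 1 [0°–93.1°] dwell: s stays 0.0000
seg 2 [93.1°–175.2°] uniform, h=10: full span → s += 10 → s = 10.0000
seg 3 [175.2°–293.5°] simple-harmonic, h=-8: θ=239° here. β=63.8, B=118.3. -8/2·(1 − cos(π·0.5393)) = -4.4927 → s = 5.5073
radial distance = base radius + s = 27 + 5.5073 = 32.5073

32.5073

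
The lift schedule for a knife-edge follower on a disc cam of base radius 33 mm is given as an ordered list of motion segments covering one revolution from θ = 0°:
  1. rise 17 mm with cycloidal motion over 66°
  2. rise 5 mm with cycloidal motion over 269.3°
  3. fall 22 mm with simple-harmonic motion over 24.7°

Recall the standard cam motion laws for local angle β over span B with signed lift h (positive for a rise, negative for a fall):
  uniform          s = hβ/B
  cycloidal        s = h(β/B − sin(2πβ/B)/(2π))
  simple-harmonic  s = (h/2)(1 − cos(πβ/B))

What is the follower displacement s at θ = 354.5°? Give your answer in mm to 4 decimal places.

seg 1 [0°–66°] cycloidal, h=17: full span → s += 17 → s = 17.0000
seg 2 [66°–335.3°] cycloidal, h=5: full span → s += 5 → s = 22.0000
seg 3 [335.3°–360°] simple-harmonic, h=-22: θ=354.5° here. β=19.2, B=24.7. -22/2·(1 − cos(π·0.7773)) = -19.4165 → s = 2.5835

2.5835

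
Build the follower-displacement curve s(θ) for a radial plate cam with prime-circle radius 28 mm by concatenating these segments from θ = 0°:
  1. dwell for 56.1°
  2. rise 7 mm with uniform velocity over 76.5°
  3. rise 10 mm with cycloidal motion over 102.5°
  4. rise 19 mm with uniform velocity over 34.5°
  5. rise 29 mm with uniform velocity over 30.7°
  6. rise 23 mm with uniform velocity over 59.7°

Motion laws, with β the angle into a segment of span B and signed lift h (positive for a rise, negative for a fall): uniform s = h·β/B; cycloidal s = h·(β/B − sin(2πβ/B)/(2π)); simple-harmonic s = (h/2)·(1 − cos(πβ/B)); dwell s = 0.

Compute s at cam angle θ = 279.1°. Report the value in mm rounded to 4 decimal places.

seg 1 [0°–56.1°] dwell: s stays 0.0000
seg 2 [56.1°–132.6°] uniform, h=7: full span → s += 7 → s = 7.0000
seg 3 [132.6°–235.1°] cycloidal, h=10: full span → s += 10 → s = 17.0000
seg 4 [235.1°–269.6°] uniform, h=19: full span → s += 19 → s = 36.0000
seg 5 [269.6°–300.3°] uniform, h=29: θ=279.1° here. β=9.5, B=30.7. 29·9.5/30.7 = 8.9739 → s = 44.9739

44.9739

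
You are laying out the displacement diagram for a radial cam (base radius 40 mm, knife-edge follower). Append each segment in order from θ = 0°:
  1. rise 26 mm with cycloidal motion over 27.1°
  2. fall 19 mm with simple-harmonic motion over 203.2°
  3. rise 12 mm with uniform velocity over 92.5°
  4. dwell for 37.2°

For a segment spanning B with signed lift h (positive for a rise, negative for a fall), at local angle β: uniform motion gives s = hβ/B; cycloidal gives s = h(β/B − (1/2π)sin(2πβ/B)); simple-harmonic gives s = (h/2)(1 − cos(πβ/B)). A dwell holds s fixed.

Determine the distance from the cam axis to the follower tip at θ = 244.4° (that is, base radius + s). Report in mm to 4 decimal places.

seg 1 [0°–27.1°] cycloidal, h=26: full span → s += 26 → s = 26.0000
seg 2 [27.1°–230.3°] simple-harmonic, h=-19: full span → s += -19 → s = 7.0000
seg 3 [230.3°–322.8°] uniform, h=12: θ=244.4° here. β=14.1, B=92.5. 12·14.1/92.5 = 1.8292 → s = 8.8292
radial distance = base radius + s = 40 + 8.8292 = 48.8292

48.8292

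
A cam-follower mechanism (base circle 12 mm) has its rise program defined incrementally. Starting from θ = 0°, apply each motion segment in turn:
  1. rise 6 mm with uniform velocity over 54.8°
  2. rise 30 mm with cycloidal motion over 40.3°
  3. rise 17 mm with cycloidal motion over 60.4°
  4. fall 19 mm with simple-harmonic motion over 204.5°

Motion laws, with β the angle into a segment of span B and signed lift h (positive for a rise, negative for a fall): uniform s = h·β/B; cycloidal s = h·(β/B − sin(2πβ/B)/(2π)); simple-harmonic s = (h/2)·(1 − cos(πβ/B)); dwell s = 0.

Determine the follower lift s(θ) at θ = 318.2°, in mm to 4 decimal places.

seg 1 [0°–54.8°] uniform, h=6: full span → s += 6 → s = 6.0000
seg 2 [54.8°–95.1°] cycloidal, h=30: full span → s += 30 → s = 36.0000
seg 3 [95.1°–155.5°] cycloidal, h=17: full span → s += 17 → s = 53.0000
seg 4 [155.5°–360°] simple-harmonic, h=-19: θ=318.2° here. β=162.7, B=204.5. -19/2·(1 − cos(π·0.7956)) = -17.1077 → s = 35.8923

35.8923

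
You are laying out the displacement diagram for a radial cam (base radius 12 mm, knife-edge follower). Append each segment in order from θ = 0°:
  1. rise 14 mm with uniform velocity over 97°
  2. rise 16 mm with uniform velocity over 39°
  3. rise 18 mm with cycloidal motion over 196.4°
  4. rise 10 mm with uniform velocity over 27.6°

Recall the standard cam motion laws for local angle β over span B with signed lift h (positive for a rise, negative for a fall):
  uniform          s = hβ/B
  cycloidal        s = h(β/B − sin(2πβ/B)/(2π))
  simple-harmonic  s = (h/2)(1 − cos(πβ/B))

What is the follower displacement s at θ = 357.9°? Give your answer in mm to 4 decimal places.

seg 1 [0°–97°] uniform, h=14: full span → s += 14 → s = 14.0000
seg 2 [97°–136°] uniform, h=16: full span → s += 16 → s = 30.0000
seg 3 [136°–332.4°] cycloidal, h=18: full span → s += 18 → s = 48.0000
seg 4 [332.4°–360°] uniform, h=10: θ=357.9° here. β=25.5, B=27.6. 10·25.5/27.6 = 9.2391 → s = 57.2391

57.2391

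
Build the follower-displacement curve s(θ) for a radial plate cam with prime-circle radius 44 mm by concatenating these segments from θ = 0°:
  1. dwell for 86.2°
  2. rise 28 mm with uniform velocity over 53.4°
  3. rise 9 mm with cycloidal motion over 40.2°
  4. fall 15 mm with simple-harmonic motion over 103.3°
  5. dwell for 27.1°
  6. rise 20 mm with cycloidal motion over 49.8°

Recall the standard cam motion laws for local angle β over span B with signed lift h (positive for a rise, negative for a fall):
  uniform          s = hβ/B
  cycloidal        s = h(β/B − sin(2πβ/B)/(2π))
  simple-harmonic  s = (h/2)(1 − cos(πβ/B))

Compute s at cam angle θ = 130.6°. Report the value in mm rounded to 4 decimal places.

seg 1 [0°–86.2°] dwell: s stays 0.0000
seg 2 [86.2°–139.6°] uniform, h=28: θ=130.6° here. β=44.4, B=53.4. 28·44.4/53.4 = 23.2809 → s = 23.2809

23.2809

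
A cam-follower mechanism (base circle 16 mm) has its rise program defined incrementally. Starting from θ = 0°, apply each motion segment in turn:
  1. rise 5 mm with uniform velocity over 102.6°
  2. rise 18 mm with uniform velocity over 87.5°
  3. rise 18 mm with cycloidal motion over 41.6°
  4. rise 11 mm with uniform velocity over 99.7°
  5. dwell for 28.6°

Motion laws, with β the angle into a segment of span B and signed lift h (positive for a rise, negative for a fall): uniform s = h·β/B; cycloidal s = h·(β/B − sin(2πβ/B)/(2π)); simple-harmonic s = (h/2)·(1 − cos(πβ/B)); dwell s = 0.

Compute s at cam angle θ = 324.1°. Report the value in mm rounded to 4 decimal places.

seg 1 [0°–102.6°] uniform, h=5: full span → s += 5 → s = 5.0000
seg 2 [102.6°–190.1°] uniform, h=18: full span → s += 18 → s = 23.0000
seg 3 [190.1°–231.7°] cycloidal, h=18: full span → s += 18 → s = 41.0000
seg 4 [231.7°–331.4°] uniform, h=11: θ=324.1° here. β=92.4, B=99.7. 11·92.4/99.7 = 10.1946 → s = 51.1946

51.1946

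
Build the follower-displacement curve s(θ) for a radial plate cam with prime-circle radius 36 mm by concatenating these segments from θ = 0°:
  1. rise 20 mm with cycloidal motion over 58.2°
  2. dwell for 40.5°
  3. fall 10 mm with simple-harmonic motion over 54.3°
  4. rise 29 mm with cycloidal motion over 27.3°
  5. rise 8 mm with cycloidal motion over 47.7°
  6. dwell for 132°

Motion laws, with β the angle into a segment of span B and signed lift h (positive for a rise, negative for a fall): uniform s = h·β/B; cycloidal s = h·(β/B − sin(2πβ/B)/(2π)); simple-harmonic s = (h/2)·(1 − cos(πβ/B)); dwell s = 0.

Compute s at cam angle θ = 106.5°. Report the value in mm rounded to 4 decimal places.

seg 1 [0°–58.2°] cycloidal, h=20: full span → s += 20 → s = 20.0000
seg 2 [58.2°–98.7°] dwell: s stays 20.0000
seg 3 [98.7°–153°] simple-harmonic, h=-10: θ=106.5° here. β=7.8, B=54.3. -10/2·(1 − cos(π·0.1436)) = -0.5005 → s = 19.4995

19.4995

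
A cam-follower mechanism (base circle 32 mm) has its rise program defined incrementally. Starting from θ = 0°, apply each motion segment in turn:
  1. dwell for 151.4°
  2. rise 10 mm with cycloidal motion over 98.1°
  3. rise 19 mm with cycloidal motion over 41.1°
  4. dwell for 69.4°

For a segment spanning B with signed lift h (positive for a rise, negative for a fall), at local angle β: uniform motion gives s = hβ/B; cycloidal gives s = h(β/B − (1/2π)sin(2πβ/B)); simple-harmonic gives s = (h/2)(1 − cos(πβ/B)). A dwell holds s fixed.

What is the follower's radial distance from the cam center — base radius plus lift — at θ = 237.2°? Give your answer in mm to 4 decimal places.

seg 1 [0°–151.4°] dwell: s stays 0.0000
seg 2 [151.4°–249.5°] cycloidal, h=10: θ=237.2° here. β=85.8, B=98.1. 10·(0.8746 − sin(2π·0.8746)/(2π)) = 9.8743 → s = 9.8743
radial distance = base radius + s = 32 + 9.8743 = 41.8743

41.8743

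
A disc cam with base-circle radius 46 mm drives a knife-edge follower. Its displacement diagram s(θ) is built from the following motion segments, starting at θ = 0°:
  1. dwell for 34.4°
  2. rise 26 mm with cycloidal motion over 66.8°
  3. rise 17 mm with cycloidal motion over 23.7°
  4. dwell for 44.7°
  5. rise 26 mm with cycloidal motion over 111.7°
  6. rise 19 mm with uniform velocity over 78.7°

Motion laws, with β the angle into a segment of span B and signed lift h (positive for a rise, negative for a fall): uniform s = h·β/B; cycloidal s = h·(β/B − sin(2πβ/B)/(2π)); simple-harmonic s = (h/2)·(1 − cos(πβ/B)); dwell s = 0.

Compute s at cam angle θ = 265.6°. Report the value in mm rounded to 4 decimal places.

seg 1 [0°–34.4°] dwell: s stays 0.0000
seg 2 [34.4°–101.2°] cycloidal, h=26: full span → s += 26 → s = 26.0000
seg 3 [101.2°–124.9°] cycloidal, h=17: full span → s += 17 → s = 43.0000
seg 4 [124.9°–169.6°] dwell: s stays 43.0000
seg 5 [169.6°–281.3°] cycloidal, h=26: θ=265.6° here. β=96, B=111.7. 26·(0.8594 − sin(2π·0.8594)/(2π)) = 25.5432 → s = 68.5432

68.5432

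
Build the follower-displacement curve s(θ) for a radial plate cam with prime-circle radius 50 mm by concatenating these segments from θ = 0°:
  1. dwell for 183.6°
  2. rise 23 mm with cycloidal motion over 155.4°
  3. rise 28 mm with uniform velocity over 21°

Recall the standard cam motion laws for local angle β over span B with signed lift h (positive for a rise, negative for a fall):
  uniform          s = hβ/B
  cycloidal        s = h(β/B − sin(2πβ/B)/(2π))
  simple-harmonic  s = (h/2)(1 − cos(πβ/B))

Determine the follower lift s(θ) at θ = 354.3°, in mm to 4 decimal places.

seg 1 [0°–183.6°] dwell: s stays 0.0000
seg 2 [183.6°–339°] cycloidal, h=23: full span → s += 23 → s = 23.0000
seg 3 [339°–360°] uniform, h=28: θ=354.3° here. β=15.3, B=21. 28·15.3/21 = 20.4000 → s = 43.4000

43.4000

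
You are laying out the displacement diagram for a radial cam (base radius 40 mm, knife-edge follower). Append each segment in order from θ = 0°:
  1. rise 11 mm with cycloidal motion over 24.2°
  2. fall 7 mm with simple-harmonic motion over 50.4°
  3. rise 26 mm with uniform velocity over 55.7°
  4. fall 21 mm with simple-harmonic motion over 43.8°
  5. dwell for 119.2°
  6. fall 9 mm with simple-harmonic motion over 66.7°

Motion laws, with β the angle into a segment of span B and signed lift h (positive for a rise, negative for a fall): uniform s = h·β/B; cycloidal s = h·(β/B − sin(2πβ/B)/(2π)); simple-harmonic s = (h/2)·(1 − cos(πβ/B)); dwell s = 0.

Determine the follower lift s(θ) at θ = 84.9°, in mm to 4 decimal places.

seg 1 [0°–24.2°] cycloidal, h=11: full span → s += 11 → s = 11.0000
seg 2 [24.2°–74.6°] simple-harmonic, h=-7: full span → s += -7 → s = 4.0000
seg 3 [74.6°–130.3°] uniform, h=26: θ=84.9° here. β=10.3, B=55.7. 26·10.3/55.7 = 4.8079 → s = 8.8079

8.8079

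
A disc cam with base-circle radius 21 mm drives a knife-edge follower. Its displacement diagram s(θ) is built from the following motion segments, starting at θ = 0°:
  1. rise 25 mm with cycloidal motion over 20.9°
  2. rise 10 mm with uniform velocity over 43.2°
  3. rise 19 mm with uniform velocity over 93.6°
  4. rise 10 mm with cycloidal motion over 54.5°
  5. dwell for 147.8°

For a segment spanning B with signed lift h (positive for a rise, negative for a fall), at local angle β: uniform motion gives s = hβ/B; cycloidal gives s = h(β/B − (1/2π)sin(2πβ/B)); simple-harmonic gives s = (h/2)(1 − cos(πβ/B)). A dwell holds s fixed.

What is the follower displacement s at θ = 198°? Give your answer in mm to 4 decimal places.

seg 1 [0°–20.9°] cycloidal, h=25: full span → s += 25 → s = 25.0000
seg 2 [20.9°–64.1°] uniform, h=10: full span → s += 10 → s = 35.0000
seg 3 [64.1°–157.7°] uniform, h=19: full span → s += 19 → s = 54.0000
seg 4 [157.7°–212.2°] cycloidal, h=10: θ=198° here. β=40.3, B=54.5. 10·(0.7394 − sin(2π·0.7394)/(2π)) = 8.9825 → s = 62.9825

62.9825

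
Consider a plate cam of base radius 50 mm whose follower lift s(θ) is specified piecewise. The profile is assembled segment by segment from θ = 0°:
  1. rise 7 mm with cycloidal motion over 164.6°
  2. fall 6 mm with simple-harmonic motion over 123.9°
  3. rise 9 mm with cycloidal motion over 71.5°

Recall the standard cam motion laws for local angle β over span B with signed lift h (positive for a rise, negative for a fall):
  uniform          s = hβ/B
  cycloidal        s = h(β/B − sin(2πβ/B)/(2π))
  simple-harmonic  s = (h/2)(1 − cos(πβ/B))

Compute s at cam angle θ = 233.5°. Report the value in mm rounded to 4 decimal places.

seg 1 [0°–164.6°] cycloidal, h=7: full span → s += 7 → s = 7.0000
seg 2 [164.6°–288.5°] simple-harmonic, h=-6: θ=233.5° here. β=68.9, B=123.9. -6/2·(1 − cos(π·0.5561)) = -3.5259 → s = 3.4741

3.4741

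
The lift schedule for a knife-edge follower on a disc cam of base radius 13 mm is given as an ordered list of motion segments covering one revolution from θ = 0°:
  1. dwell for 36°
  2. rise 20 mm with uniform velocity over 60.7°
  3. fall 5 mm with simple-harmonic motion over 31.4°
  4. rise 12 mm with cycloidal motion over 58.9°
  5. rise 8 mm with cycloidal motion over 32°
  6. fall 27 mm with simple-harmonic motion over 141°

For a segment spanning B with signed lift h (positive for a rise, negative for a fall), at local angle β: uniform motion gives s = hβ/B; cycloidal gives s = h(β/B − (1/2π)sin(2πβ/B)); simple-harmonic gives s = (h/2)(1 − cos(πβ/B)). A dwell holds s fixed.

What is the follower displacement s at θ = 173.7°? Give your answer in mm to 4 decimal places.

seg 1 [0°–36°] dwell: s stays 0.0000
seg 2 [36°–96.7°] uniform, h=20: full span → s += 20 → s = 20.0000
seg 3 [96.7°–128.1°] simple-harmonic, h=-5: full span → s += -5 → s = 15.0000
seg 4 [128.1°–187°] cycloidal, h=12: θ=173.7° here. β=45.6, B=58.9. 12·(0.7742 − sin(2π·0.7742)/(2π)) = 11.1782 → s = 26.1782

26.1782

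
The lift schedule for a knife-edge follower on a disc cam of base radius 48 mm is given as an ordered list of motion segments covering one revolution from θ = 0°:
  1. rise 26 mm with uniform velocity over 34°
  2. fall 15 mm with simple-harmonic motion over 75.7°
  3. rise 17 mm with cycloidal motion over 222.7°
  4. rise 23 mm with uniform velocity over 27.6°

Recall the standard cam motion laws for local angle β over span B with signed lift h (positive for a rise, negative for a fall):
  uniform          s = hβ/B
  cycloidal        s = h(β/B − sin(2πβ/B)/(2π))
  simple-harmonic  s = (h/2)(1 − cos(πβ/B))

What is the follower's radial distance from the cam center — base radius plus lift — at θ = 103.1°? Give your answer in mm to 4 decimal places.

seg 1 [0°–34°] uniform, h=26: full span → s += 26 → s = 26.0000
seg 2 [34°–109.7°] simple-harmonic, h=-15: θ=103.1° here. β=69.1, B=75.7. -15/2·(1 − cos(π·0.9128)) = -14.7204 → s = 11.2796
radial distance = base radius + s = 48 + 11.2796 = 59.2796

59.2796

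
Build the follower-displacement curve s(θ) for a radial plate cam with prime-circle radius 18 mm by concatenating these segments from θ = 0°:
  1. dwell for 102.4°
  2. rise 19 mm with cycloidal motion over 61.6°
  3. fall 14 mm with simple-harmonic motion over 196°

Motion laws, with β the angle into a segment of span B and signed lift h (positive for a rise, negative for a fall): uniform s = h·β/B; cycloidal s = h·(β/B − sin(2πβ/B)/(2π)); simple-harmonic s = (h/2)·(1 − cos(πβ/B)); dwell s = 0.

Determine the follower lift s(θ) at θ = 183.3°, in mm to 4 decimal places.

seg 1 [0°–102.4°] dwell: s stays 0.0000
seg 2 [102.4°–164°] cycloidal, h=19: full span → s += 19 → s = 19.0000
seg 3 [164°–360°] simple-harmonic, h=-14: θ=183.3° here. β=19.3, B=196. -14/2·(1 − cos(π·0.0985)) = -0.3323 → s = 18.6677

18.6677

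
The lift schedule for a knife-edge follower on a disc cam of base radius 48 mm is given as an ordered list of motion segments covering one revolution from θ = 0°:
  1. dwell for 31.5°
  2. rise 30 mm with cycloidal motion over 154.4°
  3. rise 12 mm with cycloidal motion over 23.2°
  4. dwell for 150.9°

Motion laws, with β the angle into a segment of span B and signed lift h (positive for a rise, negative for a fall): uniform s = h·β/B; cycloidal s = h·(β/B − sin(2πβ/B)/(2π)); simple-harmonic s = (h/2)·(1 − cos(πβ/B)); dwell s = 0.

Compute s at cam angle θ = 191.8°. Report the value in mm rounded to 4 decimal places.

seg 1 [0°–31.5°] dwell: s stays 0.0000
seg 2 [31.5°–185.9°] cycloidal, h=30: full span → s += 30 → s = 30.0000
seg 3 [185.9°–209.1°] cycloidal, h=12: θ=191.8° here. β=5.9, B=23.2. 12·(0.2543 − sin(2π·0.2543)/(2π)) = 1.1426 → s = 31.1426

31.1426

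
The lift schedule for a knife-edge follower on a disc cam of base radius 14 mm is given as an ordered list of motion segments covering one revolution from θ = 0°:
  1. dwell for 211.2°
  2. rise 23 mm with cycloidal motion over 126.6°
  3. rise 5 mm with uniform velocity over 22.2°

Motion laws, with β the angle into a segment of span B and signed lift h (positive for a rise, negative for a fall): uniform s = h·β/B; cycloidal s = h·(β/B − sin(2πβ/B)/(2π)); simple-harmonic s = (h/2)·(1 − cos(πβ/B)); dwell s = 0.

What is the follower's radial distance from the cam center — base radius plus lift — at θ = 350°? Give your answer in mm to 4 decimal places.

seg 1 [0°–211.2°] dwell: s stays 0.0000
seg 2 [211.2°–337.8°] cycloidal, h=23: full span → s += 23 → s = 23.0000
seg 3 [337.8°–360°] uniform, h=5: θ=350° here. β=12.2, B=22.2. 5·12.2/22.2 = 2.7477 → s = 25.7477
radial distance = base radius + s = 14 + 25.7477 = 39.7477

39.7477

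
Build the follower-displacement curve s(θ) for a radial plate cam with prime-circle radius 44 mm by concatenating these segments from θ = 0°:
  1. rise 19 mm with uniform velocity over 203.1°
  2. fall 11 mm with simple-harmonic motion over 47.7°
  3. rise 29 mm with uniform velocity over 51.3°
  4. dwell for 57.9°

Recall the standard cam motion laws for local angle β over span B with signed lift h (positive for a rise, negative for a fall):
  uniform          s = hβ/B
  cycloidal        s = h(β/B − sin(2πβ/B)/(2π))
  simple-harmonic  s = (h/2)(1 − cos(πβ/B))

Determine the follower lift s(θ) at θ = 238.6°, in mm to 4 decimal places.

seg 1 [0°–203.1°] uniform, h=19: full span → s += 19 → s = 19.0000
seg 2 [203.1°–250.8°] simple-harmonic, h=-11: θ=238.6° here. β=35.5, B=47.7. -11/2·(1 − cos(π·0.7442)) = -9.3180 → s = 9.6820

9.6820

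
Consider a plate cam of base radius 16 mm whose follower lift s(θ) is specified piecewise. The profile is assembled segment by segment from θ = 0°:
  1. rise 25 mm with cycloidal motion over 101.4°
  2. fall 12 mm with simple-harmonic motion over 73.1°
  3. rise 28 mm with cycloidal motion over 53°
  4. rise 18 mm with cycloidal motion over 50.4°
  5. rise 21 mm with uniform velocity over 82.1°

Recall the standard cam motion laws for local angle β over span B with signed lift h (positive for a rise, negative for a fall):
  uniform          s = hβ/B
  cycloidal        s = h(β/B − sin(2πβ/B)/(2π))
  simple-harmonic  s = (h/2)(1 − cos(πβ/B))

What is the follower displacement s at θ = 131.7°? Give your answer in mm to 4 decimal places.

seg 1 [0°–101.4°] cycloidal, h=25: full span → s += 25 → s = 25.0000
seg 2 [101.4°–174.5°] simple-harmonic, h=-12: θ=131.7° here. β=30.3, B=73.1. -12/2·(1 − cos(π·0.4145)) = -4.4077 → s = 20.5923

20.5923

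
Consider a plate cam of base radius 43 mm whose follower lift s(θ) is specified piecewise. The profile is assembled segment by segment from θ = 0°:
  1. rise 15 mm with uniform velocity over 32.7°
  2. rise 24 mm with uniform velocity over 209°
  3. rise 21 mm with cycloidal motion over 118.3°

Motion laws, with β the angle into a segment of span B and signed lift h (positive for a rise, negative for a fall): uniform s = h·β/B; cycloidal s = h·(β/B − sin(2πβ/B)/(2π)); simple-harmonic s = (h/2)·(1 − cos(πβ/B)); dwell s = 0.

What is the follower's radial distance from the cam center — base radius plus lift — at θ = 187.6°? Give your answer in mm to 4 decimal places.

seg 1 [0°–32.7°] uniform, h=15: full span → s += 15 → s = 15.0000
seg 2 [32.7°–241.7°] uniform, h=24: θ=187.6° here. β=154.9, B=209. 24·154.9/209 = 17.7876 → s = 32.7876
radial distance = base radius + s = 43 + 32.7876 = 75.7876

75.7876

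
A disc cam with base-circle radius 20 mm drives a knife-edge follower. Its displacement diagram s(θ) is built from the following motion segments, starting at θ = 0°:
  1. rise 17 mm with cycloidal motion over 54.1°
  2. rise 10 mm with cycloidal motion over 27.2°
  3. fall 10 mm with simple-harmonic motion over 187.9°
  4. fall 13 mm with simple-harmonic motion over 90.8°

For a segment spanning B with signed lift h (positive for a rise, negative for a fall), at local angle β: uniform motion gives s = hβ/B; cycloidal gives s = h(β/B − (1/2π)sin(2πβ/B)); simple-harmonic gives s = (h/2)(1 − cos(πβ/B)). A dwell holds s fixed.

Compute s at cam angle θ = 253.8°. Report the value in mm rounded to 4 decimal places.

seg 1 [0°–54.1°] cycloidal, h=17: full span → s += 17 → s = 17.0000
seg 2 [54.1°–81.3°] cycloidal, h=10: full span → s += 10 → s = 27.0000
seg 3 [81.3°–269.2°] simple-harmonic, h=-10: θ=253.8° here. β=172.5, B=187.9. -10/2·(1 − cos(π·0.9180)) = -9.8352 → s = 17.1648

17.1648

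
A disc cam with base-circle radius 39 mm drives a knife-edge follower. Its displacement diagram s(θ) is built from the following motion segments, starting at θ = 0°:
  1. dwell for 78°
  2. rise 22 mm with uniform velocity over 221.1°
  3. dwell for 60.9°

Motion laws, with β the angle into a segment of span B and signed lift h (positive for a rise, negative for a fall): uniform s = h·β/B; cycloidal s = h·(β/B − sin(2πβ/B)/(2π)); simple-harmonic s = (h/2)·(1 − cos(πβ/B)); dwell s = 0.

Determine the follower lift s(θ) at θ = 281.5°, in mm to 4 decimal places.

seg 1 [0°–78°] dwell: s stays 0.0000
seg 2 [78°–299.1°] uniform, h=22: θ=281.5° here. β=203.5, B=221.1. 22·203.5/221.1 = 20.2488 → s = 20.2488

20.2488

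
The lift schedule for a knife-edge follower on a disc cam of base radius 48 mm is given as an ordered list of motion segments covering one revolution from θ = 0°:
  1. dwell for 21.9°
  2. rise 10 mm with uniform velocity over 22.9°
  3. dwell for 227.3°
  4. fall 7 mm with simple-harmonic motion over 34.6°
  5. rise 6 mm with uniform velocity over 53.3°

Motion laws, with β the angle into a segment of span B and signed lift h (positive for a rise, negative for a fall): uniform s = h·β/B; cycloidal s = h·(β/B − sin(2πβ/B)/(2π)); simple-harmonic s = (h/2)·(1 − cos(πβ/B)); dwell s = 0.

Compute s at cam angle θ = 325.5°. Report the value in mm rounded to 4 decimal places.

seg 1 [0°–21.9°] dwell: s stays 0.0000
seg 2 [21.9°–44.8°] uniform, h=10: full span → s += 10 → s = 10.0000
seg 3 [44.8°–272.1°] dwell: s stays 10.0000
seg 4 [272.1°–306.7°] simple-harmonic, h=-7: full span → s += -7 → s = 3.0000
seg 5 [306.7°–360°] uniform, h=6: θ=325.5° here. β=18.8, B=53.3. 6·18.8/53.3 = 2.1163 → s = 5.1163

5.1163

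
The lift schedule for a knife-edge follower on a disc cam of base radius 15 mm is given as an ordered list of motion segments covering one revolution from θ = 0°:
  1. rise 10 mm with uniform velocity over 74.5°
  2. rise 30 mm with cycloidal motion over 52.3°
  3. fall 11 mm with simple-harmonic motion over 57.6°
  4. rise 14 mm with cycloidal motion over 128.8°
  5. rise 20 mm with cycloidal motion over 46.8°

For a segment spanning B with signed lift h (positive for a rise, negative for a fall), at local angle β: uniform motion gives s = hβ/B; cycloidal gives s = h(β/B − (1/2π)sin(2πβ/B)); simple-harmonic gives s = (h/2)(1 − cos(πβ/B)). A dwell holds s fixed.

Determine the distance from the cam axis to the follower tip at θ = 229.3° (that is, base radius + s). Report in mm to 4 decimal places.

seg 1 [0°–74.5°] uniform, h=10: full span → s += 10 → s = 10.0000
seg 2 [74.5°–126.8°] cycloidal, h=30: full span → s += 30 → s = 40.0000
seg 3 [126.8°–184.4°] simple-harmonic, h=-11: full span → s += -11 → s = 29.0000
seg 4 [184.4°–313.2°] cycloidal, h=14: θ=229.3° here. β=44.9, B=128.8. 14·(0.3486 − sin(2π·0.3486)/(2π)) = 3.0664 → s = 32.0664
radial distance = base radius + s = 15 + 32.0664 = 47.0664

47.0664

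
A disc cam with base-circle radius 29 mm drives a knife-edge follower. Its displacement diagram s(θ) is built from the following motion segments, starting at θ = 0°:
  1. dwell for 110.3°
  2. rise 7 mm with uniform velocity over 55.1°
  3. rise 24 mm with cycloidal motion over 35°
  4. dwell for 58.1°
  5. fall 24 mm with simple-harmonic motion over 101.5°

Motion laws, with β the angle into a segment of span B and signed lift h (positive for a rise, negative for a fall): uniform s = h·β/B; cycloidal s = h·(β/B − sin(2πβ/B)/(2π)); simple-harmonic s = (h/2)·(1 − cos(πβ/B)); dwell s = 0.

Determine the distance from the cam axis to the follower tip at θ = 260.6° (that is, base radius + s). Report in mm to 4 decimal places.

seg 1 [0°–110.3°] dwell: s stays 0.0000
seg 2 [110.3°–165.4°] uniform, h=7: full span → s += 7 → s = 7.0000
seg 3 [165.4°–200.4°] cycloidal, h=24: full span → s += 24 → s = 31.0000
seg 4 [200.4°–258.5°] dwell: s stays 31.0000
seg 5 [258.5°–360°] simple-harmonic, h=-24: θ=260.6° here. β=2.1, B=101.5. -24/2·(1 − cos(π·0.0207)) = -0.0253 → s = 30.9747
radial distance = base radius + s = 29 + 30.9747 = 59.9747

59.9747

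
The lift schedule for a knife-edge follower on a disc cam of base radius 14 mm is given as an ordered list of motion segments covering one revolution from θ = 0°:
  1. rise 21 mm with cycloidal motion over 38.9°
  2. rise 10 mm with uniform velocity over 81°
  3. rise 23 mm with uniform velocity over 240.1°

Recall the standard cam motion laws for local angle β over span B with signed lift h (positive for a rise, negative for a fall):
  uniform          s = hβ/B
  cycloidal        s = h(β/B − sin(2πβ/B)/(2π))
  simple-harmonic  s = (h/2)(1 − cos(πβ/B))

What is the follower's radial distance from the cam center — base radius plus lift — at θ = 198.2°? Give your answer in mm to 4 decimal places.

seg 1 [0°–38.9°] cycloidal, h=21: full span → s += 21 → s = 21.0000
seg 2 [38.9°–119.9°] uniform, h=10: full span → s += 10 → s = 31.0000
seg 3 [119.9°–360°] uniform, h=23: θ=198.2° here. β=78.3, B=240.1. 23·78.3/240.1 = 7.5006 → s = 38.5006
radial distance = base radius + s = 14 + 38.5006 = 52.5006

52.5006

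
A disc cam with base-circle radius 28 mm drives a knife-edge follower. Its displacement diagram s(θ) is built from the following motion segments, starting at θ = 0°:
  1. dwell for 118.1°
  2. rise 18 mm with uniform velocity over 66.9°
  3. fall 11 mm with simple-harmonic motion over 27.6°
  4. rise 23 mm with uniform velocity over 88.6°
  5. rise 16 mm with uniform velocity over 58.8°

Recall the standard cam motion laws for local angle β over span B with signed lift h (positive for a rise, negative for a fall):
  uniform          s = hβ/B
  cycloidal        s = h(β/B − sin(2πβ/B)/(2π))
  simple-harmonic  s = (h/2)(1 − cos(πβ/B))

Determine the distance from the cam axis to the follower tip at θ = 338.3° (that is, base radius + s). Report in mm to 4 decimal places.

seg 1 [0°–118.1°] dwell: s stays 0.0000
seg 2 [118.1°–185°] uniform, h=18: full span → s += 18 → s = 18.0000
seg 3 [185°–212.6°] simple-harmonic, h=-11: full span → s += -11 → s = 7.0000
seg 4 [212.6°–301.2°] uniform, h=23: full span → s += 23 → s = 30.0000
seg 5 [301.2°–360°] uniform, h=16: θ=338.3° here. β=37.1, B=58.8. 16·37.1/58.8 = 10.0952 → s = 40.0952
radial distance = base radius + s = 28 + 40.0952 = 68.0952

68.0952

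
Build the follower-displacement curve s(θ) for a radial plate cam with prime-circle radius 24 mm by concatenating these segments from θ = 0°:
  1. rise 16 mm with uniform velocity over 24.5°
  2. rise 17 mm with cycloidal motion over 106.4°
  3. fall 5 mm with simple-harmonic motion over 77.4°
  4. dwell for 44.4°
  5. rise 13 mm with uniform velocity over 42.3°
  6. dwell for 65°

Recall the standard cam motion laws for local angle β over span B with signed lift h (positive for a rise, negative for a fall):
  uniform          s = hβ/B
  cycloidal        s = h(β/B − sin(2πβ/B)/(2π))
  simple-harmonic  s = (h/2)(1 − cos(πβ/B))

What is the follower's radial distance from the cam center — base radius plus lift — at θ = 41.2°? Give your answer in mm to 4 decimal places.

seg 1 [0°–24.5°] uniform, h=16: full span → s += 16 → s = 16.0000
seg 2 [24.5°–130.9°] cycloidal, h=17: θ=41.2° here. β=16.7, B=106.4. 17·(0.1570 − sin(2π·0.1570)/(2π)) = 0.4119 → s = 16.4119
radial distance = base radius + s = 24 + 16.4119 = 40.4119

40.4119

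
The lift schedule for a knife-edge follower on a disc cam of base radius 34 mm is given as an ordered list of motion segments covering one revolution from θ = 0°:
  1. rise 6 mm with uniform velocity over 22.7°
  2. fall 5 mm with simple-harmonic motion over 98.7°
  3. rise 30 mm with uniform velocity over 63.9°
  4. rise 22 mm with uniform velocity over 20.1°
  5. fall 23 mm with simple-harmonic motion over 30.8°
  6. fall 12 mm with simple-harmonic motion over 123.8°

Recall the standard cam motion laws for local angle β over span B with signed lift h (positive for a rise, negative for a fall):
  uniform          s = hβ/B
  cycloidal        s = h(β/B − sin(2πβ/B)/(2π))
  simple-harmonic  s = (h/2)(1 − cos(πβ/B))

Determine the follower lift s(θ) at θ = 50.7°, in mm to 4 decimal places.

seg 1 [0°–22.7°] uniform, h=6: full span → s += 6 → s = 6.0000
seg 2 [22.7°–121.4°] simple-harmonic, h=-5: θ=50.7° here. β=28, B=98.7. -5/2·(1 − cos(π·0.2837)) = -0.9289 → s = 5.0711

5.0711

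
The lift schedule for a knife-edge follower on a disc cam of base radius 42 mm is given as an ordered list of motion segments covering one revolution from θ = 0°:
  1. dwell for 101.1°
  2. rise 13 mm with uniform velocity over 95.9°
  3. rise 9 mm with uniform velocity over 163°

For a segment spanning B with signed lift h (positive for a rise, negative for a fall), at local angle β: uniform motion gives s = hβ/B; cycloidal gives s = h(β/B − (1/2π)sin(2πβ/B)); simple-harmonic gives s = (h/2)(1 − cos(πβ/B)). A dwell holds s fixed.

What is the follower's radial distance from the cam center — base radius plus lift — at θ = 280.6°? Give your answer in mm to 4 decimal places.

seg 1 [0°–101.1°] dwell: s stays 0.0000
seg 2 [101.1°–197°] uniform, h=13: full span → s += 13 → s = 13.0000
seg 3 [197°–360°] uniform, h=9: θ=280.6° here. β=83.6, B=163. 9·83.6/163 = 4.6160 → s = 17.6160
radial distance = base radius + s = 42 + 17.6160 = 59.6160

59.6160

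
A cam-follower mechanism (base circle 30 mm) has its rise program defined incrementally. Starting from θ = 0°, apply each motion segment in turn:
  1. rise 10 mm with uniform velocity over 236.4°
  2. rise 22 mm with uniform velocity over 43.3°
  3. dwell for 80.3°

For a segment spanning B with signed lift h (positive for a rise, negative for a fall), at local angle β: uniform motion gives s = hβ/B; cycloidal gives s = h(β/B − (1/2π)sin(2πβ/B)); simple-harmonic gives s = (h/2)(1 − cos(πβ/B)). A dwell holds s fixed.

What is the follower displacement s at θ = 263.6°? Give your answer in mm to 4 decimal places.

seg 1 [0°–236.4°] uniform, h=10: full span → s += 10 → s = 10.0000
seg 2 [236.4°–279.7°] uniform, h=22: θ=263.6° here. β=27.2, B=43.3. 22·27.2/43.3 = 13.8199 → s = 23.8199

23.8199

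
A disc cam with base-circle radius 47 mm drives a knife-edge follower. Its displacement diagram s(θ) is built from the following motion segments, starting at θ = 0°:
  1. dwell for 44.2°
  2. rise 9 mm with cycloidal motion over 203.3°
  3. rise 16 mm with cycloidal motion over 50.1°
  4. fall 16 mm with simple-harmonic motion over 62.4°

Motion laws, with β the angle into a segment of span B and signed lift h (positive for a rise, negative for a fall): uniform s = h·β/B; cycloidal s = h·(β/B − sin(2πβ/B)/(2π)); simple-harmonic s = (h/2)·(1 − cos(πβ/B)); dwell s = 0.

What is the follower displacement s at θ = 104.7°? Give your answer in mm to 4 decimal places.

seg 1 [0°–44.2°] dwell: s stays 0.0000
seg 2 [44.2°–247.5°] cycloidal, h=9: θ=104.7° here. β=60.5, B=203.3. 9·(0.2976 − sin(2π·0.2976)/(2π)) = 1.3095 → s = 1.3095

1.3095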